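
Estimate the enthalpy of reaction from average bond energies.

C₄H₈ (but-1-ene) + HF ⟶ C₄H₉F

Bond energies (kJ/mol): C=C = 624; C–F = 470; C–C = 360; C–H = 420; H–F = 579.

Bonds broken (reactants):
  C–C: 2 × 360 = 720
  C–H: 8 × 420 = 3360
  C=C: 1 × 624 = 624
  H–F: 1 × 579 = 579
  Σ(broken) = 5283 kJ
Bonds formed (products):
  C–C: 3 × 360 = 1080
  C–F: 1 × 470 = 470
  C–H: 9 × 420 = 3780
  Σ(formed) = 5330 kJ
ΔH = Σ(broken) − Σ(formed) = 5283 − 5330 = −47 kJ

ΔH ≈ −47 kJ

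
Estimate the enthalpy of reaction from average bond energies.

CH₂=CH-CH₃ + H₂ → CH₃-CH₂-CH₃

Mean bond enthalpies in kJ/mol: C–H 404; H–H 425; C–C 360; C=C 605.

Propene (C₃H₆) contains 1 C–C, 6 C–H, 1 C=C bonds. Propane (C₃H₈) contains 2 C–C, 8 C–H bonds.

Bonds broken (reactants):
  C–C: 1 × 360 = 360
  C–H: 6 × 404 = 2424
  C=C: 1 × 605 = 605
  H–H: 1 × 425 = 425
  Σ(broken) = 3814 kJ
Bonds formed (products):
  C–C: 2 × 360 = 720
  C–H: 8 × 404 = 3232
  Σ(formed) = 3952 kJ
ΔH = Σ(broken) − Σ(formed) = 3814 − 3952 = −138 kJ

ΔH ≈ −138 kJ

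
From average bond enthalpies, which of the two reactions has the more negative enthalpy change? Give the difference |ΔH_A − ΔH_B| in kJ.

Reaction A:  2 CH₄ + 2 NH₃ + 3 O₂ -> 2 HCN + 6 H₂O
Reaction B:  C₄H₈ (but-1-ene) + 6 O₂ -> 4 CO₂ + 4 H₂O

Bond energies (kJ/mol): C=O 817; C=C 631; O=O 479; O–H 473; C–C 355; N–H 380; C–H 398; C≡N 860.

Reaction A:
  Bonds broken (reactants):
    C–H: 8 × 398 = 3184
    N–H: 6 × 380 = 2280
    O=O: 3 × 479 = 1437
    Σ(broken) = 6901 kJ
  Bonds formed (products):
    C≡N: 2 × 860 = 1720
    C–H: 2 × 398 = 796
    O–H: 12 × 473 = 5676
    Σ(formed) = 8192 kJ
  ΔH_A = 6901 − 8192 = −1291 kJ
Reaction B:
  Bonds broken (reactants):
    C–C: 2 × 355 = 710
    C–H: 8 × 398 = 3184
    C=C: 1 × 631 = 631
    O=O: 6 × 479 = 2874
    Σ(broken) = 7399 kJ
  Bonds formed (products):
    C=O: 8 × 817 = 6536
    O–H: 8 × 473 = 3784
    Σ(formed) = 10320 kJ
  ΔH_B = 7399 − 10320 = −2921 kJ
ΔH_A − ΔH_B = +1630 kJ, so reaction B has the more negative ΔH; |ΔH_A − ΔH_B| = 1630 kJ.

Reaction B, by 1630 kJ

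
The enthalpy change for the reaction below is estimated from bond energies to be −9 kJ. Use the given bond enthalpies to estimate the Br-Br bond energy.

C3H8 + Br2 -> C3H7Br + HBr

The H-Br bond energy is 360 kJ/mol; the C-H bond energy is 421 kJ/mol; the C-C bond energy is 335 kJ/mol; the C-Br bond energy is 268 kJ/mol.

Let D be the Br-Br bond energy.
Σ(broken) = 1×D + 2×335 + 8×421 = 4038 + D
Σ(formed) = 1×268 + 2×335 + 7×421 + 1×360 = 4245
ΔH = Σ(broken) − Σ(formed) = (4038 + D) − (4245) = −207 + D
Setting this equal to −9 kJ gives D = 198 kJ/mol.

D(Br-Br) ≈ 198 kJ/mol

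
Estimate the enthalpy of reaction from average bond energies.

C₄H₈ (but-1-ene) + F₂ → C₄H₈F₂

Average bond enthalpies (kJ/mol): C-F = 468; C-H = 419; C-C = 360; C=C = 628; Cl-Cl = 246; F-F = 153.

Bonds broken (reactants):
  C-C: 2 × 360 = 720
  C-H: 8 × 419 = 3352
  C=C: 1 × 628 = 628
  F-F: 1 × 153 = 153
  Σ(broken) = 4853 kJ
Bonds formed (products):
  C-C: 3 × 360 = 1080
  C-F: 2 × 468 = 936
  C-H: 8 × 419 = 3352
  Σ(formed) = 5368 kJ
ΔH = Σ(broken) − Σ(formed) = 4853 − 5368 = −515 kJ

ΔH ≈ −515 kJ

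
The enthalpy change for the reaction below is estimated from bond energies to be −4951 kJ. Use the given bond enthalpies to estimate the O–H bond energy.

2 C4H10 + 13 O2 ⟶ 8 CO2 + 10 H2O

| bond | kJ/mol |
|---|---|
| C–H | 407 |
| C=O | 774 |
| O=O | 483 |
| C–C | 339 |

Let D be the O–H bond energy.
Σ(broken) = 6×339 + 20×407 + 13×483 = 16453
Σ(formed) = 16×774 + 20×D = 12384 + 20D
ΔH = Σ(broken) − Σ(formed) = (16453) − (12384 + 20D) = +4069 − 20D
Setting this equal to −4951 kJ gives 20D = 9020, so D = 451 kJ/mol.

D(O–H) ≈ 451 kJ/mol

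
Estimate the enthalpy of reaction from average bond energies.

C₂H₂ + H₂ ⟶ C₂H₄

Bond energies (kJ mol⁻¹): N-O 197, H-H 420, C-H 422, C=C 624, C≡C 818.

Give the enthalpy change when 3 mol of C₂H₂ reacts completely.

ΔH = −690 kJ

Bonds broken (reactants):
  C≡C: 1 × 818 = 818
  C-H: 2 × 422 = 844
  H-H: 1 × 420 = 420
  Σ(broken) = 2082 kJ
Bonds formed (products):
  C-H: 4 × 422 = 1688
  C=C: 1 × 624 = 624
  Σ(formed) = 2312 kJ
ΔH = Σ(broken) − Σ(formed) = 2082 − 2312 = −230 kJ
For 3× the reaction as written: 3 × (−230) = −690 kJ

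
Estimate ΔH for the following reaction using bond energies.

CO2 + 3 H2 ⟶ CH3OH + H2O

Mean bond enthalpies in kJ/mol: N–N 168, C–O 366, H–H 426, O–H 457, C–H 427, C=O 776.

ΔH ≈ −188 kJ

Bonds broken (reactants):
  C=O: 2 × 776 = 1552
  H–H: 3 × 426 = 1278
  Σ(broken) = 2830 kJ
Bonds formed (products):
  C–H: 3 × 427 = 1281
  C–O: 1 × 366 = 366
  O–H: 3 × 457 = 1371
  Σ(formed) = 3018 kJ
ΔH = Σ(broken) − Σ(formed) = 2830 − 3018 = −188 kJ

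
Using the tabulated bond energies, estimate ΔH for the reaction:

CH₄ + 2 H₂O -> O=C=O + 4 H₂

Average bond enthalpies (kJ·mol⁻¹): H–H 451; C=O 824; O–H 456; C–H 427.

Bonds broken (reactants):
  C–H: 4 × 427 = 1708
  O–H: 4 × 456 = 1824
  Σ(broken) = 3532 kJ
Bonds formed (products):
  C=O: 2 × 824 = 1648
  H–H: 4 × 451 = 1804
  Σ(formed) = 3452 kJ
ΔH = Σ(broken) − Σ(formed) = 3532 − 3452 = +80 kJ

ΔH ≈ +80 kJ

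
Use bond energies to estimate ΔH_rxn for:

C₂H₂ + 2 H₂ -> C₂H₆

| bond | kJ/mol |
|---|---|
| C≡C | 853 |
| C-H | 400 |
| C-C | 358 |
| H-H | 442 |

Bonds broken (reactants):
  C≡C: 1 × 853 = 853
  C-H: 2 × 400 = 800
  H-H: 2 × 442 = 884
  Σ(broken) = 2537 kJ
Bonds formed (products):
  C-C: 1 × 358 = 358
  C-H: 6 × 400 = 2400
  Σ(formed) = 2758 kJ
ΔH = Σ(broken) − Σ(formed) = 2537 − 2758 = −221 kJ

ΔH ≈ −221 kJ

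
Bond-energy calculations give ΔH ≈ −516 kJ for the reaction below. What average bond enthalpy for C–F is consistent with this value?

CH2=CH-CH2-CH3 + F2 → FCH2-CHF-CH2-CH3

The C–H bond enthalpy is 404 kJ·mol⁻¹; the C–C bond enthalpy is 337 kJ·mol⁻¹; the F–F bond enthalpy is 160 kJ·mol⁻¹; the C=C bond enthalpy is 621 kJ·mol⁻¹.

D(C–F) ≈ 480 kJ/mol

Let D be the C–F bond energy.
Σ(broken) = 2×337 + 8×404 + 1×621 + 1×160 = 4687
Σ(formed) = 3×337 + 2×D + 8×404 = 4243 + 2D
ΔH = Σ(broken) − Σ(formed) = (4687) − (4243 + 2D) = +444 − 2D
Setting this equal to −516 kJ gives 2D = 960, so D = 480 kJ/mol.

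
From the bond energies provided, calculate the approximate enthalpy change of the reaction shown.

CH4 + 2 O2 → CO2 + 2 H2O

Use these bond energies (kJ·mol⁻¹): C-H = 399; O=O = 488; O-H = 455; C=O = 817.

ΔH ≈ −882 kJ

Bonds broken (reactants):
  C-H: 4 × 399 = 1596
  O=O: 2 × 488 = 976
  Σ(broken) = 2572 kJ
Bonds formed (products):
  C=O: 2 × 817 = 1634
  O-H: 4 × 455 = 1820
  Σ(formed) = 3454 kJ
ΔH = Σ(broken) − Σ(formed) = 2572 − 3454 = −882 kJ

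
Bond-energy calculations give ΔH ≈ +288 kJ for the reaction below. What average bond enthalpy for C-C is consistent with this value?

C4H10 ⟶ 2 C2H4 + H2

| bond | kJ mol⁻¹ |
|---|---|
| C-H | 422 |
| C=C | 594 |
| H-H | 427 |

D(C-C) ≈ 353 kJ/mol

Let D be the C-C bond energy.
Σ(broken) = 3×D + 10×422 = 4220 + 3D
Σ(formed) = 8×422 + 2×594 + 1×427 = 4991
ΔH = Σ(broken) − Σ(formed) = (4220 + 3D) − (4991) = −771 + 3D
Setting this equal to +288 kJ gives 3D = 1059, so D = 353 kJ/mol.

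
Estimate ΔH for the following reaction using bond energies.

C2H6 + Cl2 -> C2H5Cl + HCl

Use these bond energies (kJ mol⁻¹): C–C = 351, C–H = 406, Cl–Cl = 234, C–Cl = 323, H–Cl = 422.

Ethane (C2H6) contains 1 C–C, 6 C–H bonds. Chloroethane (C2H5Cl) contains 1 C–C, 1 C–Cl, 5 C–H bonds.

ΔH ≈ −105 kJ

Bonds broken (reactants):
  C–C: 1 × 351 = 351
  C–H: 6 × 406 = 2436
  Cl–Cl: 1 × 234 = 234
  Σ(broken) = 3021 kJ
Bonds formed (products):
  C–C: 1 × 351 = 351
  C–Cl: 1 × 323 = 323
  C–H: 5 × 406 = 2030
  H–Cl: 1 × 422 = 422
  Σ(formed) = 3126 kJ
ΔH = Σ(broken) − Σ(formed) = 3021 − 3126 = −105 kJ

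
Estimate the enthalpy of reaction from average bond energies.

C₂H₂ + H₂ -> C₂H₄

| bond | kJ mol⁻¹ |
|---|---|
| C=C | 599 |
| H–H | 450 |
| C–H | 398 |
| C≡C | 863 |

Bonds broken (reactants):
  C≡C: 1 × 863 = 863
  C–H: 2 × 398 = 796
  H–H: 1 × 450 = 450
  Σ(broken) = 2109 kJ
Bonds formed (products):
  C–H: 4 × 398 = 1592
  C=C: 1 × 599 = 599
  Σ(formed) = 2191 kJ
ΔH = Σ(broken) − Σ(formed) = 2109 − 2191 = −82 kJ

ΔH ≈ −82 kJ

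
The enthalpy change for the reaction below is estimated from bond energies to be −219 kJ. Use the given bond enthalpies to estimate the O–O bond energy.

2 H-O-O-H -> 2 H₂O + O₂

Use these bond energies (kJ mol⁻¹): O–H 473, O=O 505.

D(O–O) ≈ 143 kJ/mol

Let D be the O–O bond energy.
Σ(broken) = 4×473 + 2×D = 1892 + 2D
Σ(formed) = 4×473 + 1×505 = 2397
ΔH = Σ(broken) − Σ(formed) = (1892 + 2D) − (2397) = −505 + 2D
Setting this equal to −219 kJ gives 2D = 286, so D = 143 kJ/mol.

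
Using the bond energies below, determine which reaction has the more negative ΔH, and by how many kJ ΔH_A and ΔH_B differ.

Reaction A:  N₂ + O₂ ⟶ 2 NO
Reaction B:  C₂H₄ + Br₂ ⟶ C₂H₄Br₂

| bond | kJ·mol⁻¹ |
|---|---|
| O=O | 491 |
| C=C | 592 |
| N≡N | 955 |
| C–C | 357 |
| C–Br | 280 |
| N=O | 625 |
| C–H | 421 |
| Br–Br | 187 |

Reaction B, by 334 kJ

Reaction A:
  Bonds broken (reactants):
    N≡N: 1 × 955 = 955
    O=O: 1 × 491 = 491
    Σ(broken) = 1446 kJ
  Bonds formed (products):
    N=O: 2 × 625 = 1250
    Σ(formed) = 1250 kJ
  ΔH_A = 1446 − 1250 = +196 kJ
Reaction B:
  Bonds broken (reactants):
    Br–Br: 1 × 187 = 187
    C–H: 4 × 421 = 1684
    C=C: 1 × 592 = 592
    Σ(broken) = 2463 kJ
  Bonds formed (products):
    C–Br: 2 × 280 = 560
    C–C: 1 × 357 = 357
    C–H: 4 × 421 = 1684
    Σ(formed) = 2601 kJ
  ΔH_B = 2463 − 2601 = −138 kJ
ΔH_A − ΔH_B = +334 kJ, so reaction B has the more negative ΔH; |ΔH_A − ΔH_B| = 334 kJ.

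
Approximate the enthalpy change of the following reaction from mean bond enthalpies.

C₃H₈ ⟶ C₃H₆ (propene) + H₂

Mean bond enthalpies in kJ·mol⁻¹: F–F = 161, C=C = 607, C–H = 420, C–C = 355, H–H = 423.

Bonds broken (reactants):
  C–C: 2 × 355 = 710
  C–H: 8 × 420 = 3360
  Σ(broken) = 4070 kJ
Bonds formed (products):
  C–C: 1 × 355 = 355
  C–H: 6 × 420 = 2520
  C=C: 1 × 607 = 607
  H–H: 1 × 423 = 423
  Σ(formed) = 3905 kJ
ΔH = Σ(broken) − Σ(formed) = 4070 − 3905 = +165 kJ

ΔH ≈ +165 kJ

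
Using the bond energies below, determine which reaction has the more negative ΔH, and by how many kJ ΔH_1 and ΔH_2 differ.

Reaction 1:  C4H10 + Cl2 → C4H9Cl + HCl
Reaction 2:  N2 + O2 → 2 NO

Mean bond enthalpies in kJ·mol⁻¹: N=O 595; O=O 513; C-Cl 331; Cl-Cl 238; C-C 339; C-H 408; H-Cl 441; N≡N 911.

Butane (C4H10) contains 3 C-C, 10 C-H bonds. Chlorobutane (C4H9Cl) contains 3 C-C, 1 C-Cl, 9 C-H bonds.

Reaction 1:
  Bonds broken (reactants):
    C-C: 3 × 339 = 1017
    C-H: 10 × 408 = 4080
    Cl-Cl: 1 × 238 = 238
    Σ(broken) = 5335 kJ
  Bonds formed (products):
    C-C: 3 × 339 = 1017
    C-Cl: 1 × 331 = 331
    C-H: 9 × 408 = 3672
    H-Cl: 1 × 441 = 441
    Σ(formed) = 5461 kJ
  ΔH_1 = 5335 − 5461 = −126 kJ
Reaction 2:
  Bonds broken (reactants):
    N≡N: 1 × 911 = 911
    O=O: 1 × 513 = 513
    Σ(broken) = 1424 kJ
  Bonds formed (products):
    N=O: 2 × 595 = 1190
    Σ(formed) = 1190 kJ
  ΔH_2 = 1424 − 1190 = +234 kJ
ΔH_1 − ΔH_2 = −360 kJ, so reaction 1 has the more negative ΔH; |ΔH_1 − ΔH_2| = 360 kJ.

Reaction 1, by 360 kJ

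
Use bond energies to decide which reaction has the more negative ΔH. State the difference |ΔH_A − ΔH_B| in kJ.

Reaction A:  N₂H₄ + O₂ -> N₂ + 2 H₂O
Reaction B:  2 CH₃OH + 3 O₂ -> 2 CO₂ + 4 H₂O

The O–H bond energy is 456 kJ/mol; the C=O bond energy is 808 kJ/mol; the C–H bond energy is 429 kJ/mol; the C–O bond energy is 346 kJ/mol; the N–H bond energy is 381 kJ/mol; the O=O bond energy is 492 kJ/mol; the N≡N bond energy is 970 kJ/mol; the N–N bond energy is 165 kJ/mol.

Reaction B, by 613 kJ

Reaction A:
  Bonds broken (reactants):
    N–H: 4 × 381 = 1524
    N–N: 1 × 165 = 165
    O=O: 1 × 492 = 492
    Σ(broken) = 2181 kJ
  Bonds formed (products):
    N≡N: 1 × 970 = 970
    O–H: 4 × 456 = 1824
    Σ(formed) = 2794 kJ
  ΔH_A = 2181 − 2794 = −613 kJ
Reaction B:
  Bonds broken (reactants):
    C–H: 6 × 429 = 2574
    C–O: 2 × 346 = 692
    O–H: 2 × 456 = 912
    O=O: 3 × 492 = 1476
    Σ(broken) = 5654 kJ
  Bonds formed (products):
    C=O: 4 × 808 = 3232
    O–H: 8 × 456 = 3648
    Σ(formed) = 6880 kJ
  ΔH_B = 5654 − 6880 = −1226 kJ
ΔH_A − ΔH_B = +613 kJ, so reaction B has the more negative ΔH; |ΔH_A − ΔH_B| = 613 kJ.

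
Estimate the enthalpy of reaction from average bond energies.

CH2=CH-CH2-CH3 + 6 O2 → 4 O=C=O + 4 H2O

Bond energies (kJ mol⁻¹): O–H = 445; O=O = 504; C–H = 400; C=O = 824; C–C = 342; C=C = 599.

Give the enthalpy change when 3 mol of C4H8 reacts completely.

Bonds broken (reactants):
  C–C: 2 × 342 = 684
  C–H: 8 × 400 = 3200
  C=C: 1 × 599 = 599
  O=O: 6 × 504 = 3024
  Σ(broken) = 7507 kJ
Bonds formed (products):
  C=O: 8 × 824 = 6592
  O–H: 8 × 445 = 3560
  Σ(formed) = 10152 kJ
ΔH = Σ(broken) − Σ(formed) = 7507 − 10152 = −2645 kJ
For 3× the reaction as written: 3 × (−2645) = −7935 kJ

ΔH = −7935 kJ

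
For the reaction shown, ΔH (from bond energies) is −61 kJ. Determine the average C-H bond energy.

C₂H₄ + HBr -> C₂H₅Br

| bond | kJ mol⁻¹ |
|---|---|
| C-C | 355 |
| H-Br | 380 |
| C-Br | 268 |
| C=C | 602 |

D(C-H) ≈ 420 kJ/mol

Let D be the C-H bond energy.
Σ(broken) = 4×D + 1×602 + 1×380 = 982 + 4D
Σ(formed) = 1×268 + 1×355 + 5×D = 623 + 5D
ΔH = Σ(broken) − Σ(formed) = (982 + 4D) − (623 + 5D) = +359 − D
Setting this equal to −61 kJ gives D = 420 kJ/mol.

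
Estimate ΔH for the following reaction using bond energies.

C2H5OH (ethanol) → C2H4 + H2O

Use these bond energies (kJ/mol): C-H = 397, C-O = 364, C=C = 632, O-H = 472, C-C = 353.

ΔH ≈ +10 kJ

Bonds broken (reactants):
  C-C: 1 × 353 = 353
  C-H: 5 × 397 = 1985
  C-O: 1 × 364 = 364
  O-H: 1 × 472 = 472
  Σ(broken) = 3174 kJ
Bonds formed (products):
  C-H: 4 × 397 = 1588
  C=C: 1 × 632 = 632
  O-H: 2 × 472 = 944
  Σ(formed) = 3164 kJ
ΔH = Σ(broken) − Σ(formed) = 3174 − 3164 = +10 kJ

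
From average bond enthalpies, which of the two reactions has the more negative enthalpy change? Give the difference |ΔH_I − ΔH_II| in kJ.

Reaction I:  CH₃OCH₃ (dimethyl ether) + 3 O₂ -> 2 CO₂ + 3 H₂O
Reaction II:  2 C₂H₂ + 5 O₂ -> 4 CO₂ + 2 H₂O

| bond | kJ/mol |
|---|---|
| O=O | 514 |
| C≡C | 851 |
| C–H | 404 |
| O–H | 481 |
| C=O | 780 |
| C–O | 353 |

Reaction I:
  Bonds broken (reactants):
    C–H: 6 × 404 = 2424
    C–O: 2 × 353 = 706
    O=O: 3 × 514 = 1542
    Σ(broken) = 4672 kJ
  Bonds formed (products):
    C=O: 4 × 780 = 3120
    O–H: 6 × 481 = 2886
    Σ(formed) = 6006 kJ
  ΔH_I = 4672 − 6006 = −1334 kJ
Reaction II:
  Bonds broken (reactants):
    C≡C: 2 × 851 = 1702
    C–H: 4 × 404 = 1616
    O=O: 5 × 514 = 2570
    Σ(broken) = 5888 kJ
  Bonds formed (products):
    C=O: 8 × 780 = 6240
    O–H: 4 × 481 = 1924
    Σ(formed) = 8164 kJ
  ΔH_II = 5888 − 8164 = −2276 kJ
ΔH_I − ΔH_II = +942 kJ, so reaction II has the more negative ΔH; |ΔH_I − ΔH_II| = 942 kJ.

Reaction II, by 942 kJ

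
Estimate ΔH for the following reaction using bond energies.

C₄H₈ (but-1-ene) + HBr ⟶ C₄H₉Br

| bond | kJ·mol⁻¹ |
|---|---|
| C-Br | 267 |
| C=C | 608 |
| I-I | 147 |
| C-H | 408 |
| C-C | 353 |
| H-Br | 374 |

Bonds broken (reactants):
  C-C: 2 × 353 = 706
  C-H: 8 × 408 = 3264
  C=C: 1 × 608 = 608
  H-Br: 1 × 374 = 374
  Σ(broken) = 4952 kJ
Bonds formed (products):
  C-Br: 1 × 267 = 267
  C-C: 3 × 353 = 1059
  C-H: 9 × 408 = 3672
  Σ(formed) = 4998 kJ
ΔH = Σ(broken) − Σ(formed) = 4952 − 4998 = −46 kJ

ΔH ≈ −46 kJ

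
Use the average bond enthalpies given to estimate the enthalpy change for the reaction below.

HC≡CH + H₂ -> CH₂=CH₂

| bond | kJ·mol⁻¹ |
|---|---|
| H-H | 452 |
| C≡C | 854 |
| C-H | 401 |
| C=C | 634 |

ΔH ≈ −130 kJ

Bonds broken (reactants):
  C≡C: 1 × 854 = 854
  C-H: 2 × 401 = 802
  H-H: 1 × 452 = 452
  Σ(broken) = 2108 kJ
Bonds formed (products):
  C-H: 4 × 401 = 1604
  C=C: 1 × 634 = 634
  Σ(formed) = 2238 kJ
ΔH = Σ(broken) − Σ(formed) = 2108 − 2238 = −130 kJ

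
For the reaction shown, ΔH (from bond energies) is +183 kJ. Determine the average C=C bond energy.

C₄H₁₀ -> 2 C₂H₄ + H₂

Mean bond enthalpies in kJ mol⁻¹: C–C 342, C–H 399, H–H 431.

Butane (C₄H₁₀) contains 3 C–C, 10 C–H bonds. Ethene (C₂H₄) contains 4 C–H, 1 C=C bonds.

Let D be the C=C bond energy.
Σ(broken) = 3×342 + 10×399 = 5016
Σ(formed) = 8×399 + 2×D + 1×431 = 3623 + 2D
ΔH = Σ(broken) − Σ(formed) = (5016) − (3623 + 2D) = +1393 − 2D
Setting this equal to +183 kJ gives 2D = 1210, so D = 605 kJ/mol.

D(C=C) ≈ 605 kJ/mol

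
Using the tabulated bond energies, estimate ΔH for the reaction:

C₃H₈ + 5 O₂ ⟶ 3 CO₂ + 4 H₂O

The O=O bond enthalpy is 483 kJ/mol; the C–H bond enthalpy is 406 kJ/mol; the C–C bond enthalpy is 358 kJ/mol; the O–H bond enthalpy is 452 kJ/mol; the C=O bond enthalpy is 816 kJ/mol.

ΔH ≈ −2133 kJ

Bonds broken (reactants):
  C–C: 2 × 358 = 716
  C–H: 8 × 406 = 3248
  O=O: 5 × 483 = 2415
  Σ(broken) = 6379 kJ
Bonds formed (products):
  C=O: 6 × 816 = 4896
  O–H: 8 × 452 = 3616
  Σ(formed) = 8512 kJ
ΔH = Σ(broken) − Σ(formed) = 6379 − 8512 = −2133 kJ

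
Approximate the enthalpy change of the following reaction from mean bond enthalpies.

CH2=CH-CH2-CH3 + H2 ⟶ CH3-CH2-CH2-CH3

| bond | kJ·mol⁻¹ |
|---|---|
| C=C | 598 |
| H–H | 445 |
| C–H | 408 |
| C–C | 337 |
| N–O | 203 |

ΔH ≈ −110 kJ

Bonds broken (reactants):
  C–C: 2 × 337 = 674
  C–H: 8 × 408 = 3264
  C=C: 1 × 598 = 598
  H–H: 1 × 445 = 445
  Σ(broken) = 4981 kJ
Bonds formed (products):
  C–C: 3 × 337 = 1011
  C–H: 10 × 408 = 4080
  Σ(formed) = 5091 kJ
ΔH = Σ(broken) − Σ(formed) = 4981 − 5091 = −110 kJ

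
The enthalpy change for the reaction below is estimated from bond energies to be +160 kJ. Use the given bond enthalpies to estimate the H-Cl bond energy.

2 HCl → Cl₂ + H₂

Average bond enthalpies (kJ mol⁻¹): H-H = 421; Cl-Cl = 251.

D(H-Cl) ≈ 416 kJ/mol

Let D be the H-Cl bond energy.
Σ(broken) = 2×D = 2D
Σ(formed) = 1×251 + 1×421 = 672
ΔH = Σ(broken) − Σ(formed) = (2D) − (672) = −672 + 2D
Setting this equal to +160 kJ gives 2D = 832, so D = 416 kJ/mol.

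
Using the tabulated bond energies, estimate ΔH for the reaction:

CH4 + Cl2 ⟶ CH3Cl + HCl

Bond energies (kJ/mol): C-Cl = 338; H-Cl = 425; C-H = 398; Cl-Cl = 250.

ΔH ≈ −115 kJ

Bonds broken (reactants):
  C-H: 4 × 398 = 1592
  Cl-Cl: 1 × 250 = 250
  Σ(broken) = 1842 kJ
Bonds formed (products):
  C-Cl: 1 × 338 = 338
  C-H: 3 × 398 = 1194
  H-Cl: 1 × 425 = 425
  Σ(formed) = 1957 kJ
ΔH = Σ(broken) − Σ(formed) = 1842 − 1957 = −115 kJ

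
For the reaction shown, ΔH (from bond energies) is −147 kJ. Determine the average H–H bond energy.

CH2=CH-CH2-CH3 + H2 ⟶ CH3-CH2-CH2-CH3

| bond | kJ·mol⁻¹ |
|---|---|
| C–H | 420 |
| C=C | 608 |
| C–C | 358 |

D(H–H) ≈ 443 kJ/mol

Let D be the H–H bond energy.
Σ(broken) = 2×358 + 8×420 + 1×608 + 1×D = 4684 + D
Σ(formed) = 3×358 + 10×420 = 5274
ΔH = Σ(broken) − Σ(formed) = (4684 + D) − (5274) = −590 + D
Setting this equal to −147 kJ gives D = 443 kJ/mol.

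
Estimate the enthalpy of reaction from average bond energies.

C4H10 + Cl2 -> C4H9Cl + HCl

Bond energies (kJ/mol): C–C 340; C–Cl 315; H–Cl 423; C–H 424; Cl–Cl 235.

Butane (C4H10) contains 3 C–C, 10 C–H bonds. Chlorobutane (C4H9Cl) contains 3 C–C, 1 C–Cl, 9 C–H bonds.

ΔH ≈ −79 kJ

Bonds broken (reactants):
  C–C: 3 × 340 = 1020
  C–H: 10 × 424 = 4240
  Cl–Cl: 1 × 235 = 235
  Σ(broken) = 5495 kJ
Bonds formed (products):
  C–C: 3 × 340 = 1020
  C–Cl: 1 × 315 = 315
  C–H: 9 × 424 = 3816
  H–Cl: 1 × 423 = 423
  Σ(formed) = 5574 kJ
ΔH = Σ(broken) − Σ(formed) = 5495 − 5574 = −79 kJ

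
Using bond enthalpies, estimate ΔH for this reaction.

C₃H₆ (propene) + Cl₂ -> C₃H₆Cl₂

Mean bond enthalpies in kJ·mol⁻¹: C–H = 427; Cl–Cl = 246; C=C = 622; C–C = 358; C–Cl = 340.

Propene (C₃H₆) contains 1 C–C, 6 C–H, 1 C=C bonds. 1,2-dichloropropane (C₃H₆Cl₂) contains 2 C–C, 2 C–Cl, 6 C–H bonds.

Bonds broken (reactants):
  C–C: 1 × 358 = 358
  C–H: 6 × 427 = 2562
  C=C: 1 × 622 = 622
  Cl–Cl: 1 × 246 = 246
  Σ(broken) = 3788 kJ
Bonds formed (products):
  C–C: 2 × 358 = 716
  C–Cl: 2 × 340 = 680
  C–H: 6 × 427 = 2562
  Σ(formed) = 3958 kJ
ΔH = Σ(broken) − Σ(formed) = 3788 − 3958 = −170 kJ

ΔH ≈ −170 kJ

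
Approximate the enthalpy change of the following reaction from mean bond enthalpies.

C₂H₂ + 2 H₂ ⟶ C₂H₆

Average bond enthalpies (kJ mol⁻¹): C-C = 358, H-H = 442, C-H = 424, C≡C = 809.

ΔH ≈ −361 kJ

Bonds broken (reactants):
  C≡C: 1 × 809 = 809
  C-H: 2 × 424 = 848
  H-H: 2 × 442 = 884
  Σ(broken) = 2541 kJ
Bonds formed (products):
  C-C: 1 × 358 = 358
  C-H: 6 × 424 = 2544
  Σ(formed) = 2902 kJ
ΔH = Σ(broken) − Σ(formed) = 2541 − 2902 = −361 kJ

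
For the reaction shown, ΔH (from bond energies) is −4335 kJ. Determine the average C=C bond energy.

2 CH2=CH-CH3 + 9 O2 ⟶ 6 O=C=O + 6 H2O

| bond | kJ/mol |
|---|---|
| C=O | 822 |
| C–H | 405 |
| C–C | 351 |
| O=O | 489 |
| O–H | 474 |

Let D be the C=C bond energy.
Σ(broken) = 2×351 + 12×405 + 2×D + 9×489 = 9963 + 2D
Σ(formed) = 12×822 + 12×474 = 15552
ΔH = Σ(broken) − Σ(formed) = (9963 + 2D) − (15552) = −5589 + 2D
Setting this equal to −4335 kJ gives 2D = 1254, so D = 627 kJ/mol.

D(C=C) ≈ 627 kJ/mol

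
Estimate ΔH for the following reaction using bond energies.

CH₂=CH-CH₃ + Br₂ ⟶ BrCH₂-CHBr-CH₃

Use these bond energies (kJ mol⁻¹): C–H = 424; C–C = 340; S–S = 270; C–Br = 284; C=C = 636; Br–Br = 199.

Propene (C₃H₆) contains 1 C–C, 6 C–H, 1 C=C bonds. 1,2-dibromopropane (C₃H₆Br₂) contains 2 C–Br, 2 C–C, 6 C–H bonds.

Bonds broken (reactants):
  Br–Br: 1 × 199 = 199
  C–C: 1 × 340 = 340
  C–H: 6 × 424 = 2544
  C=C: 1 × 636 = 636
  Σ(broken) = 3719 kJ
Bonds formed (products):
  C–Br: 2 × 284 = 568
  C–C: 2 × 340 = 680
  C–H: 6 × 424 = 2544
  Σ(formed) = 3792 kJ
ΔH = Σ(broken) − Σ(formed) = 3719 − 3792 = −73 kJ

ΔH ≈ −73 kJ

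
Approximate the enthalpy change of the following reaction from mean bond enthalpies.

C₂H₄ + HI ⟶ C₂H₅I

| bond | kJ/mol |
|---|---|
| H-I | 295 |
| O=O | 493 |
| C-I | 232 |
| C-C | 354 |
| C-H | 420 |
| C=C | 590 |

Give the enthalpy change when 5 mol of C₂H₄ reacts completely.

Bonds broken (reactants):
  C-H: 4 × 420 = 1680
  C=C: 1 × 590 = 590
  H-I: 1 × 295 = 295
  Σ(broken) = 2565 kJ
Bonds formed (products):
  C-C: 1 × 354 = 354
  C-H: 5 × 420 = 2100
  C-I: 1 × 232 = 232
  Σ(formed) = 2686 kJ
ΔH = Σ(broken) − Σ(formed) = 2565 − 2686 = −121 kJ
For 5× the reaction as written: 5 × (−121) = −605 kJ

ΔH = −605 kJ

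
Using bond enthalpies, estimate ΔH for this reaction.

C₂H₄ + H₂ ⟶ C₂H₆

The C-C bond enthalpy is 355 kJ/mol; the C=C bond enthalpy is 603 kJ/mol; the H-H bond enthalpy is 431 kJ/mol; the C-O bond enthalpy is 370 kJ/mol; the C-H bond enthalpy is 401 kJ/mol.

ΔH ≈ −123 kJ

Bonds broken (reactants):
  C-H: 4 × 401 = 1604
  C=C: 1 × 603 = 603
  H-H: 1 × 431 = 431
  Σ(broken) = 2638 kJ
Bonds formed (products):
  C-C: 1 × 355 = 355
  C-H: 6 × 401 = 2406
  Σ(formed) = 2761 kJ
ΔH = Σ(broken) − Σ(formed) = 2638 − 2761 = −123 kJ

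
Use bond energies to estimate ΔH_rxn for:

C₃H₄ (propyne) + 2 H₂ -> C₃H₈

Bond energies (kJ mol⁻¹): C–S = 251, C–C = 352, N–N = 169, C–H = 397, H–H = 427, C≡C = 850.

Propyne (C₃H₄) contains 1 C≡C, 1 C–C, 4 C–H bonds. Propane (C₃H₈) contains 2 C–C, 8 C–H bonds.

Bonds broken (reactants):
  C≡C: 1 × 850 = 850
  C–C: 1 × 352 = 352
  C–H: 4 × 397 = 1588
  H–H: 2 × 427 = 854
  Σ(broken) = 3644 kJ
Bonds formed (products):
  C–C: 2 × 352 = 704
  C–H: 8 × 397 = 3176
  Σ(formed) = 3880 kJ
ΔH = Σ(broken) − Σ(formed) = 3644 − 3880 = −236 kJ

ΔH ≈ −236 kJ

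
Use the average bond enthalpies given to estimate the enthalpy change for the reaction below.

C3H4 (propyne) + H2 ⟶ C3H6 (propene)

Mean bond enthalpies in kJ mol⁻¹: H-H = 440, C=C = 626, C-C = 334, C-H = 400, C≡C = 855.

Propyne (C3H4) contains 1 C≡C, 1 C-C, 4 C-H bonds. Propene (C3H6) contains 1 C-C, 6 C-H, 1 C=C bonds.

Bonds broken (reactants):
  C≡C: 1 × 855 = 855
  C-C: 1 × 334 = 334
  C-H: 4 × 400 = 1600
  H-H: 1 × 440 = 440
  Σ(broken) = 3229 kJ
Bonds formed (products):
  C-C: 1 × 334 = 334
  C-H: 6 × 400 = 2400
  C=C: 1 × 626 = 626
  Σ(formed) = 3360 kJ
ΔH = Σ(broken) − Σ(formed) = 3229 − 3360 = −131 kJ

ΔH ≈ −131 kJ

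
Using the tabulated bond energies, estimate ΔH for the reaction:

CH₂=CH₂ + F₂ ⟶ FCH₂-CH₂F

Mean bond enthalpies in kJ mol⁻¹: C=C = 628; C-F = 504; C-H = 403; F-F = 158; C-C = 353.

Bonds broken (reactants):
  C-H: 4 × 403 = 1612
  C=C: 1 × 628 = 628
  F-F: 1 × 158 = 158
  Σ(broken) = 2398 kJ
Bonds formed (products):
  C-C: 1 × 353 = 353
  C-F: 2 × 504 = 1008
  C-H: 4 × 403 = 1612
  Σ(formed) = 2973 kJ
ΔH = Σ(broken) − Σ(formed) = 2398 − 2973 = −575 kJ

ΔH ≈ −575 kJ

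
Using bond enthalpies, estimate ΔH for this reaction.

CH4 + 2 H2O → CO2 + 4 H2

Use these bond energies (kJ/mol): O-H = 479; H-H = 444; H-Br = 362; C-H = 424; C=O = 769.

ΔH ≈ +298 kJ

Bonds broken (reactants):
  C-H: 4 × 424 = 1696
  O-H: 4 × 479 = 1916
  Σ(broken) = 3612 kJ
Bonds formed (products):
  C=O: 2 × 769 = 1538
  H-H: 4 × 444 = 1776
  Σ(formed) = 3314 kJ
ΔH = Σ(broken) − Σ(formed) = 3612 − 3314 = +298 kJ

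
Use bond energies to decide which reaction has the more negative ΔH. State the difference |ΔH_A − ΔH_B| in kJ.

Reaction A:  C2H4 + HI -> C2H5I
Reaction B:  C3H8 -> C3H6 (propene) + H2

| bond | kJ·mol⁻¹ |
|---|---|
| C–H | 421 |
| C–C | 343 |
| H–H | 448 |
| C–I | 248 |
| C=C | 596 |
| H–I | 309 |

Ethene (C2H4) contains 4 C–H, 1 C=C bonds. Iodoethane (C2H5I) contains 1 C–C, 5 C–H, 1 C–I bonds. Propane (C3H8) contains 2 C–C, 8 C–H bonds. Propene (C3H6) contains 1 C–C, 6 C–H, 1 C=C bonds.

Reaction A:
  Bonds broken (reactants):
    C–H: 4 × 421 = 1684
    C=C: 1 × 596 = 596
    H–I: 1 × 309 = 309
    Σ(broken) = 2589 kJ
  Bonds formed (products):
    C–C: 1 × 343 = 343
    C–H: 5 × 421 = 2105
    C–I: 1 × 248 = 248
    Σ(formed) = 2696 kJ
  ΔH_A = 2589 − 2696 = −107 kJ
Reaction B:
  Bonds broken (reactants):
    C–C: 2 × 343 = 686
    C–H: 8 × 421 = 3368
    Σ(broken) = 4054 kJ
  Bonds formed (products):
    C–C: 1 × 343 = 343
    C–H: 6 × 421 = 2526
    C=C: 1 × 596 = 596
    H–H: 1 × 448 = 448
    Σ(formed) = 3913 kJ
  ΔH_B = 4054 − 3913 = +141 kJ
ΔH_A − ΔH_B = −248 kJ, so reaction A has the more negative ΔH; |ΔH_A − ΔH_B| = 248 kJ.

Reaction A, by 248 kJ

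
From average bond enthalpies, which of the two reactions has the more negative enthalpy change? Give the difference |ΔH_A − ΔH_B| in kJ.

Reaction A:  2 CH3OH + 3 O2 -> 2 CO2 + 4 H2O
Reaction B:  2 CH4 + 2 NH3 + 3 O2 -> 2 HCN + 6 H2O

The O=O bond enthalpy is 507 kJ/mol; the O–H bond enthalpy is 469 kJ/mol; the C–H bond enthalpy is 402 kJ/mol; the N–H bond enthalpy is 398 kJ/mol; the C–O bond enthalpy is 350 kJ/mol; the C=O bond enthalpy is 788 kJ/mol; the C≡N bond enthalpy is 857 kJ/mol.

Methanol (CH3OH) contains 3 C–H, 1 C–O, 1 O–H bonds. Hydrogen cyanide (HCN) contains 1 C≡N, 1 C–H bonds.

Reaction A, by 312 kJ

Reaction A:
  Bonds broken (reactants):
    C–H: 6 × 402 = 2412
    C–O: 2 × 350 = 700
    O–H: 2 × 469 = 938
    O=O: 3 × 507 = 1521
    Σ(broken) = 5571 kJ
  Bonds formed (products):
    C=O: 4 × 788 = 3152
    O–H: 8 × 469 = 3752
    Σ(formed) = 6904 kJ
  ΔH_A = 5571 − 6904 = −1333 kJ
Reaction B:
  Bonds broken (reactants):
    C–H: 8 × 402 = 3216
    N–H: 6 × 398 = 2388
    O=O: 3 × 507 = 1521
    Σ(broken) = 7125 kJ
  Bonds formed (products):
    C≡N: 2 × 857 = 1714
    C–H: 2 × 402 = 804
    O–H: 12 × 469 = 5628
    Σ(formed) = 8146 kJ
  ΔH_B = 7125 − 8146 = −1021 kJ
ΔH_A − ΔH_B = −312 kJ, so reaction A has the more negative ΔH; |ΔH_A − ΔH_B| = 312 kJ.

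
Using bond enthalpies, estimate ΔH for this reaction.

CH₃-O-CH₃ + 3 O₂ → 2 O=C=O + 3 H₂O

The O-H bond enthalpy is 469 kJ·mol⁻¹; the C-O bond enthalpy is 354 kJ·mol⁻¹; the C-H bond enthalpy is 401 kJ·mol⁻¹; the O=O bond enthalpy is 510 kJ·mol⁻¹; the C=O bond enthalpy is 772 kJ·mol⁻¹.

ΔH ≈ −1258 kJ

Bonds broken (reactants):
  C-H: 6 × 401 = 2406
  C-O: 2 × 354 = 708
  O=O: 3 × 510 = 1530
  Σ(broken) = 4644 kJ
Bonds formed (products):
  C=O: 4 × 772 = 3088
  O-H: 6 × 469 = 2814
  Σ(formed) = 5902 kJ
ΔH = Σ(broken) − Σ(formed) = 4644 − 5902 = −1258 kJ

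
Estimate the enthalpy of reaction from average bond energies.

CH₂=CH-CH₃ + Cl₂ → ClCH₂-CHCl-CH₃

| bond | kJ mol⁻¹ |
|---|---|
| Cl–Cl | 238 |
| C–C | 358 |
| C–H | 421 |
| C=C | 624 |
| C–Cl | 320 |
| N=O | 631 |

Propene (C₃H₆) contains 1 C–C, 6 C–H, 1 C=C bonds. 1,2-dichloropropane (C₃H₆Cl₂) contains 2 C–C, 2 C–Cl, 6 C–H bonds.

ΔH ≈ −136 kJ

Bonds broken (reactants):
  C–C: 1 × 358 = 358
  C–H: 6 × 421 = 2526
  C=C: 1 × 624 = 624
  Cl–Cl: 1 × 238 = 238
  Σ(broken) = 3746 kJ
Bonds formed (products):
  C–C: 2 × 358 = 716
  C–Cl: 2 × 320 = 640
  C–H: 6 × 421 = 2526
  Σ(formed) = 3882 kJ
ΔH = Σ(broken) − Σ(formed) = 3746 − 3882 = −136 kJ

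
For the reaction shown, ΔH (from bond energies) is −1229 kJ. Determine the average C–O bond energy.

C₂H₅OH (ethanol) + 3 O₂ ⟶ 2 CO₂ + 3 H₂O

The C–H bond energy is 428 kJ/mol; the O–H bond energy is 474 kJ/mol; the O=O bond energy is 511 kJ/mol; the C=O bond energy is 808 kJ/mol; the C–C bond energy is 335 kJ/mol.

D(C–O) ≈ 365 kJ/mol

Let D be the C–O bond energy.
Σ(broken) = 1×335 + 5×428 + 1×D + 1×474 + 3×511 = 4482 + D
Σ(formed) = 4×808 + 6×474 = 6076
ΔH = Σ(broken) − Σ(formed) = (4482 + D) − (6076) = −1594 + D
Setting this equal to −1229 kJ gives D = 365 kJ/mol.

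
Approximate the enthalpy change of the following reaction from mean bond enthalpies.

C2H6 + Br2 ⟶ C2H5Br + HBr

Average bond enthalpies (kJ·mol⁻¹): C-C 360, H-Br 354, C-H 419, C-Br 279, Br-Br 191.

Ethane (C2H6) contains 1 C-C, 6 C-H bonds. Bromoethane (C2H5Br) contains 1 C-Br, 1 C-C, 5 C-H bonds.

Bonds broken (reactants):
  Br-Br: 1 × 191 = 191
  C-C: 1 × 360 = 360
  C-H: 6 × 419 = 2514
  Σ(broken) = 3065 kJ
Bonds formed (products):
  C-Br: 1 × 279 = 279
  C-C: 1 × 360 = 360
  C-H: 5 × 419 = 2095
  H-Br: 1 × 354 = 354
  Σ(formed) = 3088 kJ
ΔH = Σ(broken) − Σ(formed) = 3065 − 3088 = −23 kJ

ΔH ≈ −23 kJ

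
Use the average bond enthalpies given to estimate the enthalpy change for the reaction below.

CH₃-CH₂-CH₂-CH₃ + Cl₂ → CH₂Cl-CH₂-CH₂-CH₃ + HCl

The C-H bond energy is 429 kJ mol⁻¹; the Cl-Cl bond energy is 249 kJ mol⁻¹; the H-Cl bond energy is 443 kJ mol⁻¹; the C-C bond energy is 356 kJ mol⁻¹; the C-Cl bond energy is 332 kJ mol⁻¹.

Bonds broken (reactants):
  C-C: 3 × 356 = 1068
  C-H: 10 × 429 = 4290
  Cl-Cl: 1 × 249 = 249
  Σ(broken) = 5607 kJ
Bonds formed (products):
  C-C: 3 × 356 = 1068
  C-Cl: 1 × 332 = 332
  C-H: 9 × 429 = 3861
  H-Cl: 1 × 443 = 443
  Σ(formed) = 5704 kJ
ΔH = Σ(broken) − Σ(formed) = 5607 − 5704 = −97 kJ

ΔH ≈ −97 kJ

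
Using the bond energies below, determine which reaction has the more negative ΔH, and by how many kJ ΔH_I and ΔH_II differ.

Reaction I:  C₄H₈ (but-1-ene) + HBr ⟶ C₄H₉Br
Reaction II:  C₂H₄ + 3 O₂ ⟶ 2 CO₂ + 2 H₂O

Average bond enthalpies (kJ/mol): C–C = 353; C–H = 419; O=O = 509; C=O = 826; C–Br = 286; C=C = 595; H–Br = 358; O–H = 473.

Reaction I:
  Bonds broken (reactants):
    C–C: 2 × 353 = 706
    C–H: 8 × 419 = 3352
    C=C: 1 × 595 = 595
    H–Br: 1 × 358 = 358
    Σ(broken) = 5011 kJ
  Bonds formed (products):
    C–Br: 1 × 286 = 286
    C–C: 3 × 353 = 1059
    C–H: 9 × 419 = 3771
    Σ(formed) = 5116 kJ
  ΔH_I = 5011 − 5116 = −105 kJ
Reaction II:
  Bonds broken (reactants):
    C–H: 4 × 419 = 1676
    C=C: 1 × 595 = 595
    O=O: 3 × 509 = 1527
    Σ(broken) = 3798 kJ
  Bonds formed (products):
    C=O: 4 × 826 = 3304
    O–H: 4 × 473 = 1892
    Σ(formed) = 5196 kJ
  ΔH_II = 3798 − 5196 = −1398 kJ
ΔH_I − ΔH_II = +1293 kJ, so reaction II has the more negative ΔH; |ΔH_I − ΔH_II| = 1293 kJ.

Reaction II, by 1293 kJ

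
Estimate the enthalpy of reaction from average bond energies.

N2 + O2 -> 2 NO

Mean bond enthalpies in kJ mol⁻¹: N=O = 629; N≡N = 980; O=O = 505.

ΔH ≈ +227 kJ

Bonds broken (reactants):
  N≡N: 1 × 980 = 980
  O=O: 1 × 505 = 505
  Σ(broken) = 1485 kJ
Bonds formed (products):
  N=O: 2 × 629 = 1258
  Σ(formed) = 1258 kJ
ΔH = Σ(broken) − Σ(formed) = 1485 − 1258 = +227 kJ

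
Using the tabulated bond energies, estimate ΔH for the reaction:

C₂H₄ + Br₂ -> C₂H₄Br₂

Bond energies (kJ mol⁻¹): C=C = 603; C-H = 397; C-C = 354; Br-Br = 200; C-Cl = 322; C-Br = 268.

ΔH ≈ −87 kJ

Bonds broken (reactants):
  Br-Br: 1 × 200 = 200
  C-H: 4 × 397 = 1588
  C=C: 1 × 603 = 603
  Σ(broken) = 2391 kJ
Bonds formed (products):
  C-Br: 2 × 268 = 536
  C-C: 1 × 354 = 354
  C-H: 4 × 397 = 1588
  Σ(formed) = 2478 kJ
ΔH = Σ(broken) − Σ(formed) = 2391 − 2478 = −87 kJ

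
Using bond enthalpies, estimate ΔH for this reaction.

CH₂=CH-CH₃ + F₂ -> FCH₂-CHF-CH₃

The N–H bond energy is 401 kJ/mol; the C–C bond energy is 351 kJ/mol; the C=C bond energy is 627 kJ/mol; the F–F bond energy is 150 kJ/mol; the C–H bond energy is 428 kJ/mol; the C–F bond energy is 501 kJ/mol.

Bonds broken (reactants):
  C–C: 1 × 351 = 351
  C–H: 6 × 428 = 2568
  C=C: 1 × 627 = 627
  F–F: 1 × 150 = 150
  Σ(broken) = 3696 kJ
Bonds formed (products):
  C–C: 2 × 351 = 702
  C–F: 2 × 501 = 1002
  C–H: 6 × 428 = 2568
  Σ(formed) = 4272 kJ
ΔH = Σ(broken) − Σ(formed) = 3696 − 4272 = −576 kJ

ΔH ≈ −576 kJ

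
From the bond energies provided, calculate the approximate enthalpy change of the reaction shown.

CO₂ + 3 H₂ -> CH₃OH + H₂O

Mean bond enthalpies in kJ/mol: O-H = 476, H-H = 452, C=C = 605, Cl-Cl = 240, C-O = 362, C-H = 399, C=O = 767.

ΔH ≈ −97 kJ

Bonds broken (reactants):
  C=O: 2 × 767 = 1534
  H-H: 3 × 452 = 1356
  Σ(broken) = 2890 kJ
Bonds formed (products):
  C-H: 3 × 399 = 1197
  C-O: 1 × 362 = 362
  O-H: 3 × 476 = 1428
  Σ(formed) = 2987 kJ
ΔH = Σ(broken) − Σ(formed) = 2890 − 2987 = −97 kJ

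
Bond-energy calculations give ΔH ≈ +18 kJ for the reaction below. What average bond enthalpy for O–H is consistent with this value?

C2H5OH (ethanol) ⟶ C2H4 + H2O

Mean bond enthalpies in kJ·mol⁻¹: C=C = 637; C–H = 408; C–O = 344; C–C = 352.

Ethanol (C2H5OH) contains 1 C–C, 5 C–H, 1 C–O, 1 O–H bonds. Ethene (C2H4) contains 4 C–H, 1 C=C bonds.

D(O–H) ≈ 449 kJ/mol

Let D be the O–H bond energy.
Σ(broken) = 1×352 + 5×408 + 1×344 + 1×D = 2736 + D
Σ(formed) = 4×408 + 1×637 + 2×D = 2269 + 2D
ΔH = Σ(broken) − Σ(formed) = (2736 + D) − (2269 + 2D) = +467 − D
Setting this equal to +18 kJ gives D = 449 kJ/mol.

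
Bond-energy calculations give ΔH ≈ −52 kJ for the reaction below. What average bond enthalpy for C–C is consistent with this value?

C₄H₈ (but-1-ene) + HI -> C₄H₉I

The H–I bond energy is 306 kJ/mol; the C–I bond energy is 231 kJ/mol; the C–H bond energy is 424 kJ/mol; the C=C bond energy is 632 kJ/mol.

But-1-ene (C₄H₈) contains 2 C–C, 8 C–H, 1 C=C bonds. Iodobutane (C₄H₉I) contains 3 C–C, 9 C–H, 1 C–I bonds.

Let D be the C–C bond energy.
Σ(broken) = 2×D + 8×424 + 1×632 + 1×306 = 4330 + 2D
Σ(formed) = 3×D + 9×424 + 1×231 = 4047 + 3D
ΔH = Σ(broken) − Σ(formed) = (4330 + 2D) − (4047 + 3D) = +283 − D
Setting this equal to −52 kJ gives D = 335 kJ/mol.

D(C–C) ≈ 335 kJ/mol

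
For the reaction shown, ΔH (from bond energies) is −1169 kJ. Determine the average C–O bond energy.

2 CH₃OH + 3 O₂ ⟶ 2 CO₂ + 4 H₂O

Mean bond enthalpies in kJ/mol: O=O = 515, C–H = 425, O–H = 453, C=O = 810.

Let D be the C–O bond energy.
Σ(broken) = 6×425 + 2×D + 2×453 + 3×515 = 5001 + 2D
Σ(formed) = 4×810 + 8×453 = 6864
ΔH = Σ(broken) − Σ(formed) = (5001 + 2D) − (6864) = −1863 + 2D
Setting this equal to −1169 kJ gives 2D = 694, so D = 347 kJ/mol.

D(C–O) ≈ 347 kJ/mol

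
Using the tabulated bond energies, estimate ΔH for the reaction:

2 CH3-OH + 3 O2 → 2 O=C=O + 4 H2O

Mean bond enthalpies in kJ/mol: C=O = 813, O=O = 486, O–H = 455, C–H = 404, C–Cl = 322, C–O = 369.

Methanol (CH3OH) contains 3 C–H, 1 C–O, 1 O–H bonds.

ΔH ≈ −1362 kJ

Bonds broken (reactants):
  C–H: 6 × 404 = 2424
  C–O: 2 × 369 = 738
  O–H: 2 × 455 = 910
  O=O: 3 × 486 = 1458
  Σ(broken) = 5530 kJ
Bonds formed (products):
  C=O: 4 × 813 = 3252
  O–H: 8 × 455 = 3640
  Σ(formed) = 6892 kJ
ΔH = Σ(broken) − Σ(formed) = 5530 − 6892 = −1362 kJ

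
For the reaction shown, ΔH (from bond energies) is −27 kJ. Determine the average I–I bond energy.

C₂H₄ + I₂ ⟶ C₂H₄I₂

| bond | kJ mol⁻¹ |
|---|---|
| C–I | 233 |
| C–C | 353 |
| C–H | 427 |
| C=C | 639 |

D(I–I) ≈ 153 kJ/mol

Let D be the I–I bond energy.
Σ(broken) = 4×427 + 1×639 + 1×D = 2347 + D
Σ(formed) = 1×353 + 4×427 + 2×233 = 2527
ΔH = Σ(broken) − Σ(formed) = (2347 + D) − (2527) = −180 + D
Setting this equal to −27 kJ gives D = 153 kJ/mol.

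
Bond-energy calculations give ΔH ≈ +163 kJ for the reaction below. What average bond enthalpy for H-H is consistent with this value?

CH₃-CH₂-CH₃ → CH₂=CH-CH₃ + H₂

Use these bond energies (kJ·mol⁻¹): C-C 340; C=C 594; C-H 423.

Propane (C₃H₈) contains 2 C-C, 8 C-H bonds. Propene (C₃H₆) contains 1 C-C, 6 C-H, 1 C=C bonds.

D(H-H) ≈ 429 kJ/mol

Let D be the H-H bond energy.
Σ(broken) = 2×340 + 8×423 = 4064
Σ(formed) = 1×340 + 6×423 + 1×594 + 1×D = 3472 + D
ΔH = Σ(broken) − Σ(formed) = (4064) − (3472 + D) = +592 − D
Setting this equal to +163 kJ gives D = 429 kJ/mol.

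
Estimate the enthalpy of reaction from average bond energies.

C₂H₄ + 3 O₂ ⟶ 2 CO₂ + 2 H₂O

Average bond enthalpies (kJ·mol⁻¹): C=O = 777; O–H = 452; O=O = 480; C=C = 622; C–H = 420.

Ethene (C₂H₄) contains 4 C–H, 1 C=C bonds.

ΔH ≈ −1174 kJ

Bonds broken (reactants):
  C–H: 4 × 420 = 1680
  C=C: 1 × 622 = 622
  O=O: 3 × 480 = 1440
  Σ(broken) = 3742 kJ
Bonds formed (products):
  C=O: 4 × 777 = 3108
  O–H: 4 × 452 = 1808
  Σ(formed) = 4916 kJ
ΔH = Σ(broken) − Σ(formed) = 3742 − 4916 = −1174 kJ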